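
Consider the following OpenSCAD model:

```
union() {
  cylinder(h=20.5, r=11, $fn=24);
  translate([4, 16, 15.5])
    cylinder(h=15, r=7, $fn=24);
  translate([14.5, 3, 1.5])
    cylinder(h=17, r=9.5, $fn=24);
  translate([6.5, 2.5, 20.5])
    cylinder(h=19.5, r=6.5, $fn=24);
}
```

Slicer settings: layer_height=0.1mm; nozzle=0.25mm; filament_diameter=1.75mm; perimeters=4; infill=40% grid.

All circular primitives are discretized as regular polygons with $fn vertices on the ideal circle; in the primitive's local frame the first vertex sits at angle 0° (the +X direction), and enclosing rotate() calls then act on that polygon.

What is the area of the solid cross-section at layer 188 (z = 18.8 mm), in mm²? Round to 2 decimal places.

At z = 18.8 mm: the r=11 cylinder gives a regular 24-gon of circumradius 11 (constant along its height) (area = (24/2)·11.000²·sin(360°/24) = 375.81 mm²); the r=7 cylinder at (4, 16) contributes a regular 24-gon of circumradius 7 (area = (24/2)·7.000²·sin(360°/24) = 152.19 mm²); the cylinder at (14.5, 3) is not intersected at this z (z outside [1.5, 18.5]); the cylinder at (6.5, 2.5) does not reach this height (z outside [20.5, 40]); Taking the union: the regions partially overlap — summed areas 527.99 mm² minus the doubly-counted overlap 6.41 mm² gives 521.58 mm² — area = 521.58 mm². Overall, the cross-section is a single solid region. Net area = 521.58 mm².

521.58 mm²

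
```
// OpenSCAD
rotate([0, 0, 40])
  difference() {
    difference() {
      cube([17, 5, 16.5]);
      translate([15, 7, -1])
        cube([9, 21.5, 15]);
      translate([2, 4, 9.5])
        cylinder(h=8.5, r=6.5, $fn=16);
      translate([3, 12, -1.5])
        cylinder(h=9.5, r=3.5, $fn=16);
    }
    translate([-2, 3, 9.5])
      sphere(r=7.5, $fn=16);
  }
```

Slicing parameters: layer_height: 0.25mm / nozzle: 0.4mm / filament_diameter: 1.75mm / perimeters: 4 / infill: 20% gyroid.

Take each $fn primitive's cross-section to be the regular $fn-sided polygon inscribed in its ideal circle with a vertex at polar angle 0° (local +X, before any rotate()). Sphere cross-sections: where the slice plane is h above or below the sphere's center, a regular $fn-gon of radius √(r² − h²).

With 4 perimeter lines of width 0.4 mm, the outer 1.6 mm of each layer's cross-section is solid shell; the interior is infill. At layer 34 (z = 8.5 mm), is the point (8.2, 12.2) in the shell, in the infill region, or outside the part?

shell

At z = 8.5 mm: the 17×5 cube contributes its full rectangle; the 9×21.5 cube at (15, 7) contributes its full rectangle; the cylinder at (2, 4) is absent (z outside [9.5, 18]); the cylinder at (3, 12) is not intersected at this z (z outside [-1.5, 8]); After the difference (first − rest): starting from the 17×5 cube, the 9×21.5 cube at (15, 7) misses the remaining region (no effect) — 1 connected region; the sphere at (-2, 3): section is a regular 16-gon, circumradius = √(r²−h²) = √(7.5²−1²) = 7.433; Subtracting the remaining from the first: starting from that combined region, the r=7.5 sphere at (-2, 3) partially overlaps it — only the 25.87 mm² overlap (of its 169.15 mm²) is removed, clipping the outline — 1 connected region; (whole slice rotated 40° about Z — lengths, areas and connectivity unchanged). Overall, the cross-section is a single solid region. Undo the 40° rotation: the query point maps to (14.124, 4.075) in the un-rotated model frame. The nearest boundary edge runs (5.04, 5.00)→(17.00, 5.00); distance from the point to it = 0.93 mm. The point is inside the cross-section, 0.93 mm from the nearest boundary — within the 1.6 mm shell band (4 × 0.4).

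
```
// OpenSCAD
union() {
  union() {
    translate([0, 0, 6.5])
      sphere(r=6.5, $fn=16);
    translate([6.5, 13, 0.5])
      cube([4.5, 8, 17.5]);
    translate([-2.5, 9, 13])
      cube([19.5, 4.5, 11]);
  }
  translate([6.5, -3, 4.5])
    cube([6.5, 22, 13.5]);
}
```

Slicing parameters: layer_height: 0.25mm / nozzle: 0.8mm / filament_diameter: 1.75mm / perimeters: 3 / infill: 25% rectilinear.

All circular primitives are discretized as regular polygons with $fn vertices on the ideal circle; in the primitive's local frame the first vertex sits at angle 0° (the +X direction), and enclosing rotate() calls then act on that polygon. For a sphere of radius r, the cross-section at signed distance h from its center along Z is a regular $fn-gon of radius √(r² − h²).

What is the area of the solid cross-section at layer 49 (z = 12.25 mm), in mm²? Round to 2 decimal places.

At z = 12.25 mm: the r=6.5 sphere slices to a regular 16-gon of circumradius 3.031 (√(r²−h²) with h=5.75 from center) (area = (16/2)·3.031²·sin(360°/16) = 28.13 mm²); the 4.5×8 cube at (6.5, 13) contributes its full rectangle (area 36.00 mm²); the cube at (-2.5, 9) is absent (z outside [13, 24]); Merging all regions: the 2 present regions are separate (no shared area or edge), so areas and boundary lengths simply add and each stays a separate island — area = 64.13 mm²; the cube at (6.5, -3) (footprint 6.5×22) is included at this height (area 143.00 mm²); Taking the union: the regions partially overlap — summed areas 207.13 mm² minus the doubly-counted overlap 27.00 mm² gives 180.13 mm² — area = 180.13 mm². Overall, the cross-section has 2 separate islands. Net area = 180.13 mm².

180.13 mm²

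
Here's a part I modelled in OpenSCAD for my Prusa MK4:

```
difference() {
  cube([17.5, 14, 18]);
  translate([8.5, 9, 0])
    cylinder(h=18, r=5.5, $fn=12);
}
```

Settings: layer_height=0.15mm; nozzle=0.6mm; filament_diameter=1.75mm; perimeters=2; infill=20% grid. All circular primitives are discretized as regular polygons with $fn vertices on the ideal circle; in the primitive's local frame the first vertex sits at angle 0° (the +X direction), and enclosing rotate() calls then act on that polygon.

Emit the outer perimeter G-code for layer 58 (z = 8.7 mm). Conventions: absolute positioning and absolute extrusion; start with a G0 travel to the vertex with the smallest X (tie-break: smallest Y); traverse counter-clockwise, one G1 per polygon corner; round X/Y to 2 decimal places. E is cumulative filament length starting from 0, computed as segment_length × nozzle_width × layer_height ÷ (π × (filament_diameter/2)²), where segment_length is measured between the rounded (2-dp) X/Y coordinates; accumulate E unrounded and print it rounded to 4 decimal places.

G0 X0.00 Y0.00 Z8.70
G1 X17.50 Y0.00 E0.6548
G1 X17.50 Y14.00 E1.1787
G1 X10.37 Y14.00 E1.4454
G1 X11.25 Y13.76 E1.4796
G1 X13.26 Y11.75 E1.5859
G1 X14.00 Y9.00 E1.6925
G1 X13.26 Y6.25 E1.7991
G1 X11.25 Y4.24 E1.9054
G1 X8.50 Y3.50 E2.0120
G1 X5.75 Y4.24 E2.1185
G1 X3.74 Y6.25 E2.2249
G1 X3.00 Y9.00 E2.3315
G1 X3.74 Y11.75 E2.4380
G1 X5.75 Y13.76 E2.5444
G1 X6.63 Y14.00 E2.5785
G1 X0.00 Y14.00 E2.8266
G1 X0.00 Y0.00 E3.3504

At z = 8.7 mm: the cube is present — its section is the full 17.5×14 rectangle; the cylinder at (8.5, 9): section is a regular 12-gon, circumradius r=5.5; After the difference (first − rest): starting from the 17.5×14 cube, the r=5.5 cylinder at (8.5, 9) partially overlaps it — only the 89.82 mm² overlap (of its 90.75 mm²) is removed, clipping the outline — 1 connected region. The outline is a single polygon with 17 vertices. Extrusion per mm of travel: 0.6 × 0.15 / (π × 0.875²) = 0.037418. Accumulating E over each segment gives final E = 3.3504.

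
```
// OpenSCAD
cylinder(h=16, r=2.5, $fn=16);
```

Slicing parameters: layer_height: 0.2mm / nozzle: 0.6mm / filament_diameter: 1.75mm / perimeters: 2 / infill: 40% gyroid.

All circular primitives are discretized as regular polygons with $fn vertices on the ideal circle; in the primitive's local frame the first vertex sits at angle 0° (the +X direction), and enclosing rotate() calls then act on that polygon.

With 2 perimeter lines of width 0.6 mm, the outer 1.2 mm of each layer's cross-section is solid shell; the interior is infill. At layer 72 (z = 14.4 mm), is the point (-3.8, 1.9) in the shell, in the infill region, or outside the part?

outside

At z = 14.4 mm: the cylinder: section is a regular 16-gon, circumradius r=2.5. Overall, the cross-section is a single solid region. The nearest boundary edge runs (-1.77, 1.77)→(-2.31, 0.96); distance from the point to it = 1.76 mm. The point is not inside any of the regions above, so it lies outside the cross-section (1.76 mm from the nearest boundary).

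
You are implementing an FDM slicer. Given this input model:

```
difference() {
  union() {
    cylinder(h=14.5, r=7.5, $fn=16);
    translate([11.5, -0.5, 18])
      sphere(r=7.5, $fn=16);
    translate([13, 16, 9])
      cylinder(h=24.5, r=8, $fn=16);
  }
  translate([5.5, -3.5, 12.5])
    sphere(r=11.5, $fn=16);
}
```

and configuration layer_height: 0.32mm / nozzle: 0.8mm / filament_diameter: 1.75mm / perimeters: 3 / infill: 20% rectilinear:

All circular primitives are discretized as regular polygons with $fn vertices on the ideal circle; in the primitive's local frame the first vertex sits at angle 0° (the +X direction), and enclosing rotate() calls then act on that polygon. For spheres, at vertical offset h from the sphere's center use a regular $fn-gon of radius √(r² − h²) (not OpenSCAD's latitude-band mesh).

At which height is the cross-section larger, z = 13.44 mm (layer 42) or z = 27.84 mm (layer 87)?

Layer 42 (z = 13.44): the cylinder: section is a regular 16-gon, circumradius r=7.5 (area = (16/2)·7.500²·sin(360°/16) = 172.21 mm²); the r=7.5 sphere at (11.5, -0.5) contributes a regular 16-gon of circumradius √(7.5²−4.56²) = 5.955 (area = (16/2)·5.955²·sin(360°/16) = 108.55 mm²); the r=8 cylinder at (13, 16) contributes a regular 16-gon of circumradius 8 (area = (16/2)·8.000²·sin(360°/16) = 195.93 mm²); Combining (union): the regions partially overlap — summed areas 476.69 mm² minus the doubly-counted overlap 7.91 mm² gives 468.78 mm² — area = 468.78 mm²; the r=11.5 sphere at (5.5, -3.5) contributes a regular 16-gon of circumradius √(11.5²−0.94²) = 11.462 (area = (16/2)·11.462²·sin(360°/16) = 402.17 mm²); After the difference (first − rest): starting from the result so far (468.78 mm²), the r=11.5 sphere at (5.5, -3.5) partially overlaps it — only the 236.09 mm² overlap (of its 402.17 mm²) is removed, clipping the outline — area = 232.69 mm². So its area = 232.69 mm². Layer 87 (z = 27.84): the cylinder is not intersected at this z (z outside [0, 14.5]); the sphere at (11.5, -0.5) does not reach this height (|z−center|=9.840 > r=7.5); the r=8 cylinder at (13, 16) gives a regular 16-gon of circumradius 8 (constant along its height) (area = (16/2)·8.000²·sin(360°/16) = 195.93 mm²); Combining (union): only the r=8 cylinder at (13, 16) is present, so the union is just that shape — area = 195.93 mm²; the sphere at (5.5, -3.5) is absent (|z−center|=15.340 > r=11.5); Subtracting the remaining from the first: none of the subtracted shapes is present at this height, so the result so far is unchanged — area = 195.93 mm². So its area = 195.93 mm². Layer 42 is larger (232.69 vs 195.93 mm²).

layer 42 (z = 13.44 mm)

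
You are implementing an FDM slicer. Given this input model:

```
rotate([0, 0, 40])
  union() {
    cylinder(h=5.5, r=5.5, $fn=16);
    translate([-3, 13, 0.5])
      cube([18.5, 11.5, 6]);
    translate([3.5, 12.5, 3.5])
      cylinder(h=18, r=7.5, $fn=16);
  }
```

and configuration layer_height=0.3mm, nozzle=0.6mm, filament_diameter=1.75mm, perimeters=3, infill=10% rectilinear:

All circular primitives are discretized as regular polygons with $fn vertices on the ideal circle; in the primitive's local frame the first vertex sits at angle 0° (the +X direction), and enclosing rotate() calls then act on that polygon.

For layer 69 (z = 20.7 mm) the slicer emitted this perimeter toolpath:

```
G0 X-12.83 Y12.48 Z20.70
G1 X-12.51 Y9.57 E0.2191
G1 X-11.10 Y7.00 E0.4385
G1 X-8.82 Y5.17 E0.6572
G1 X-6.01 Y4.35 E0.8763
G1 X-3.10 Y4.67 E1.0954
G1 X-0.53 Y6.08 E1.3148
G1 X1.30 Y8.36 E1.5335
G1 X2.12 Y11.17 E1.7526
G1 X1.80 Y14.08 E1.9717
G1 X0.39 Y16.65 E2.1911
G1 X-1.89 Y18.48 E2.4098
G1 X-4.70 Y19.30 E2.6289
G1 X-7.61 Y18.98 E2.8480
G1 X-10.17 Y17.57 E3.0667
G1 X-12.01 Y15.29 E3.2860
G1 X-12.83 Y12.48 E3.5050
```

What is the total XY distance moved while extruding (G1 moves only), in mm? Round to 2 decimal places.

Sum the Euclidean lengths of each G1 segment: total = 46.84 mm.

46.84 mm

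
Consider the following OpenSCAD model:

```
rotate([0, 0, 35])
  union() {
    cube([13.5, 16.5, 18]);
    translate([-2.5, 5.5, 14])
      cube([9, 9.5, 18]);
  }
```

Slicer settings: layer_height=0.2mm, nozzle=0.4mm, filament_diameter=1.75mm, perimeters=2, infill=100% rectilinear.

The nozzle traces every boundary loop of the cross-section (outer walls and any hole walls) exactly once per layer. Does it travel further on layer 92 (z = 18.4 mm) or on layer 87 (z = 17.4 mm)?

Layer 92 (z = 18.4): the cube is absent (z outside [0, 18]); the cube at (-2.5, 5.5) (footprint 9×9.5) is included at this height (perimeter 37.00 mm); Taking the union: only the 9×9.5 cube at (-2.5, 5.5) is present, so the union is just that shape — boundary = 37.00 mm; (rotated 35° about Z; rotation is an isometry so areas/perimeters/island counts are preserved). So its perimeter = 37.00 mm. Layer 87 (z = 17.4): the 13.5×16.5 cube contributes its full rectangle (perimeter 60.00 mm); the 9×9.5 cube at (-2.5, 5.5) contributes its full rectangle (perimeter 37.00 mm); Combining (union): the regions partially overlap (shared area 61.75 mm²), so the edge portions inside another operand are dropped and the merged outline is re-measured after clipping — boundary = 65.00 mm; (rotated 35° about Z; rotation is an isometry so areas/perimeters/island counts are preserved). So its perimeter = 65.00 mm. Layer 87 is larger (65.00 vs 37.00 mm).

layer 87 (z = 17.4 mm)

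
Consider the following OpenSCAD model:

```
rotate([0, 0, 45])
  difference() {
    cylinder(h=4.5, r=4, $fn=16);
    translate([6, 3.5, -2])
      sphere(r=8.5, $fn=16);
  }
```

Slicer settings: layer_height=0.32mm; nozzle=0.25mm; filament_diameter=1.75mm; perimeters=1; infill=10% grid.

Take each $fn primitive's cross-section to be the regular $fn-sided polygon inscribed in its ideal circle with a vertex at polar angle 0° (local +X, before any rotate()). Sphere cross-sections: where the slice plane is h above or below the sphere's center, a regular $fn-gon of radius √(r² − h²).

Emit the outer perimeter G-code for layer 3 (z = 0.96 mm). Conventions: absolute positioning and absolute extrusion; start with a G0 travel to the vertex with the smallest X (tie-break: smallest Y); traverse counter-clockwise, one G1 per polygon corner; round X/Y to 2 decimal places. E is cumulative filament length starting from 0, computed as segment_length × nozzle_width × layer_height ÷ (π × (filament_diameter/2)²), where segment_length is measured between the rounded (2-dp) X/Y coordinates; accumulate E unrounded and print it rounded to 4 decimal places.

At z = 0.96 mm: the r=4 cylinder gives a regular 16-gon of circumradius 4 (constant along its height); the r=8.5 sphere at (6, 3.5) slices to a regular 16-gon of circumradius 7.968 (√(r²−h²) with h=2.96 from center); After the difference (first − rest): starting from the r=4 cylinder, the r=8.5 sphere at (6, 3.5) partially overlaps it — only the 29.01 mm² overlap (of its 194.37 mm²) is removed, clipping the outline — 1 connected region; (whole slice rotated 45° about Z — lengths, areas and connectivity unchanged). The outline is a single polygon with 12 vertices. Extrusion per mm of travel: 0.25 × 0.32 / (π × 0.875²) = 0.033260. Accumulating E over each segment gives final E = 0.6961.

G0 X-4.00 Y0.00 Z0.96
G1 X-3.70 Y-1.53 E0.0519
G1 X-2.83 Y-2.83 E0.1039
G1 X-1.53 Y-3.70 E0.1559
G1 X0.00 Y-4.00 E0.2078
G1 X1.53 Y-3.70 E0.2596
G1 X2.83 Y-2.83 E0.3117
G1 X3.70 Y-1.53 E0.3637
G1 X3.83 Y-0.84 E0.3870
G1 X1.77 Y-1.25 E0.4569
G1 X-1.28 Y-0.64 E0.5603
G1 X-3.79 Y1.04 E0.6608
G1 X-4.00 Y0.00 E0.6961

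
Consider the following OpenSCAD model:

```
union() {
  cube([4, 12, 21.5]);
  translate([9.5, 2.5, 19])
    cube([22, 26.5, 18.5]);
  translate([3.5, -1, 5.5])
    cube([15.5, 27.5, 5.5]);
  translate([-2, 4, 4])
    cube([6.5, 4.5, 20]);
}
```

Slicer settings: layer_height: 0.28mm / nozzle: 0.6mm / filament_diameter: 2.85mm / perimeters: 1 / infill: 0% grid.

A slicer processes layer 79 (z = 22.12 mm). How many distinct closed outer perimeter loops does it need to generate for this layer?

At z = 22.12 mm: the cube is not intersected at this z (z outside [0, 21.5]); the 22×26.5 cube at (9.5, 2.5) contributes its full rectangle; the cube at (3.5, -1) is not intersected at this z (z outside [5.5, 11]); the cube at (-2, 4) is present — its section is the full 6.5×4.5 rectangle; Merging all regions: the 2 present regions are separate (no shared area or edge), so areas and boundary lengths simply add and each stays a separate island — 2 connected regions. The result has 2 disconnected regions.

2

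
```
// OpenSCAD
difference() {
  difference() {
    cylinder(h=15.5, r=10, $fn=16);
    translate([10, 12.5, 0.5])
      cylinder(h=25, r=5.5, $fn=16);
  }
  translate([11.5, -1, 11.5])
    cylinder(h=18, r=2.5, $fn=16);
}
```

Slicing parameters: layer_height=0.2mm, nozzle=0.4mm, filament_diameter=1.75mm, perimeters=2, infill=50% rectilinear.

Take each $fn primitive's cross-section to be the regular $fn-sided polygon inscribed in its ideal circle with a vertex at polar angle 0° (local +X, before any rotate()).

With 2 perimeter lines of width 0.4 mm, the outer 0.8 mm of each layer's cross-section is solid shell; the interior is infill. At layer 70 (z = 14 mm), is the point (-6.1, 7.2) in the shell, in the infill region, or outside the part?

At z = 14 mm: the r=10 cylinder gives a regular 16-gon of circumradius 10 (constant along its height); the r=5.5 cylinder at (10, 12.5) gives a regular 16-gon of circumradius 5.5 (constant along its height); After the difference (first − rest): starting from the r=10 cylinder, the r=5.5 cylinder at (10, 12.5) misses the remaining region (no effect) — 1 connected region; the r=2.5 cylinder at (11.5, -1) gives a regular 16-gon of circumradius 2.5 (constant along its height); Taking the first minus the rest: starting from the result so far, the r=2.5 cylinder at (11.5, -1) partially overlaps it — only the 1.83 mm² overlap (of its 19.13 mm²) is removed, clipping the outline — 1 connected region. Overall, the cross-section is a single solid region. The nearest boundary edge runs (-7.07, 7.07)→(-3.83, 9.24); distance from the point to it = 0.43 mm. The point is inside the cross-section, 0.43 mm from the nearest boundary — within the 0.8 mm shell band (2 × 0.4).

shell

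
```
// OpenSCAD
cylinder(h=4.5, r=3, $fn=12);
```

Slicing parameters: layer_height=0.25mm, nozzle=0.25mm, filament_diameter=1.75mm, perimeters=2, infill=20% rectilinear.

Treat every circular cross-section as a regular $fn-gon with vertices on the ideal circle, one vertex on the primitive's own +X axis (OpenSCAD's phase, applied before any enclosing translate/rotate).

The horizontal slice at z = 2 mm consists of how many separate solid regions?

At z = 2 mm: the cylinder: section is a regular 12-gon, circumradius r=3. The result has 1 disconnected region.

1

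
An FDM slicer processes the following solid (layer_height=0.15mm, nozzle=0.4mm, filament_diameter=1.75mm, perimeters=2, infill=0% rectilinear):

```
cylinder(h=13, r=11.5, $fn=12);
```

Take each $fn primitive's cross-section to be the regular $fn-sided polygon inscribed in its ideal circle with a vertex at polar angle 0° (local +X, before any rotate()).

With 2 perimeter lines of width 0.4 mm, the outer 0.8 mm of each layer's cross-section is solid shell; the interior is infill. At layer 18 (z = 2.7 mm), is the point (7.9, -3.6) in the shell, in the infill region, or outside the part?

infill

At z = 2.7 mm: the r=11.5 cylinder gives a regular 12-gon of circumradius 11.5 (constant along its height). Overall, the cross-section is a single solid region. The nearest boundary edge runs (9.96, -5.75)→(11.50, 0.00); distance from the point to it = 2.55 mm. The point is inside the cross-section and 2.55 mm from the nearest boundary — more than the 0.8 mm shell width (2 × 0.4), so it's in the infill interior.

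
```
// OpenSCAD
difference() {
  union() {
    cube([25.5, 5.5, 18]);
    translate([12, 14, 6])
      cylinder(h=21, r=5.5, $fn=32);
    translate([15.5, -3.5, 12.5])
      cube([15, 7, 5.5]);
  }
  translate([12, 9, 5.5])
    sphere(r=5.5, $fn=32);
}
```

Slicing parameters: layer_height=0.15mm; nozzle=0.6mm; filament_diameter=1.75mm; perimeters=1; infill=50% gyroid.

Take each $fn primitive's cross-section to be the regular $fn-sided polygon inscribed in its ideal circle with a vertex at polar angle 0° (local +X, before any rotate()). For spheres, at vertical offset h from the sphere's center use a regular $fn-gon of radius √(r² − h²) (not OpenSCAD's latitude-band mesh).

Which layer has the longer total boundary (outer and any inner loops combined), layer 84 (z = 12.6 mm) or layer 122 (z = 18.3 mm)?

layer 84 (z = 12.6 mm)

Layer 84 (z = 12.6): the cube is present — its section is the full 25.5×5.5 rectangle (perimeter 62.00 mm); the cylinder at (12, 14): section is a regular 32-gon, circumradius r=5.5 (perimeter = 2·32·5.500·sin(180°/32) = 34.50 mm); the 15×7 cube at (15.5, -3.5) contributes its full rectangle (perimeter 44.00 mm); Taking the union: the regions partially overlap (shared area 35.00 mm²), so the edge portions inside another operand are dropped and the merged outline is re-measured after clipping — boundary = 113.50 mm; the sphere at (12, 9) is not intersected at this z (|z−center|=7.100 > r=5.5); After the difference (first − rest): none of the subtracted shapes is present at this height, so the result so far is unchanged — boundary = 113.50 mm. So its perimeter = 113.50 mm. Layer 122 (z = 18.3): the cube does not reach this height (z outside [0, 18]); the cylinder at (12, 14): section is a regular 32-gon, circumradius r=5.5 (perimeter = 2·32·5.500·sin(180°/32) = 34.50 mm); the cube at (15.5, -3.5) is absent (z outside [12.5, 18]); Combining (union): only the r=5.5 cylinder at (12, 14) is present, so the union is just that shape — boundary = 34.50 mm; the sphere at (12, 9) does not reach this height (|z−center|=12.800 > r=5.5); Subtracting the remaining from the first: none of the subtracted shapes is present at this height, so that combined region is unchanged — boundary = 34.50 mm. So its perimeter = 34.50 mm. Layer 84 is larger (113.50 vs 34.50 mm).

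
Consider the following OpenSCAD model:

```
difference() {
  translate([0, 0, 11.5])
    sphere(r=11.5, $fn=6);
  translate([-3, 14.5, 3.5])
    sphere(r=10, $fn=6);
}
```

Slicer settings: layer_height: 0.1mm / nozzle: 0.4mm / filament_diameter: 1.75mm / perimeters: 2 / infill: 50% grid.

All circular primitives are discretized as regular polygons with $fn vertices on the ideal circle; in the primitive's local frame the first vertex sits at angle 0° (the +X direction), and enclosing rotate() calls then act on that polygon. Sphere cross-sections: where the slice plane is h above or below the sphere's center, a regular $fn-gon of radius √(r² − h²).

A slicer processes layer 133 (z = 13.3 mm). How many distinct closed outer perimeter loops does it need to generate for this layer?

1

At z = 13.3 mm: the r=11.5 sphere contributes a regular 6-gon of circumradius √(11.5²−1.8²) = 11.358; the r=10 sphere at (-3, 14.5) slices to a regular 6-gon of circumradius 1.990 (√(r²−h²) with h=9.8 from center); Taking the first minus the rest: starting from the r=11.5 sphere, the r=10 sphere at (-3, 14.5) misses the remaining region (no effect) — 1 connected region. The result has 1 disconnected region.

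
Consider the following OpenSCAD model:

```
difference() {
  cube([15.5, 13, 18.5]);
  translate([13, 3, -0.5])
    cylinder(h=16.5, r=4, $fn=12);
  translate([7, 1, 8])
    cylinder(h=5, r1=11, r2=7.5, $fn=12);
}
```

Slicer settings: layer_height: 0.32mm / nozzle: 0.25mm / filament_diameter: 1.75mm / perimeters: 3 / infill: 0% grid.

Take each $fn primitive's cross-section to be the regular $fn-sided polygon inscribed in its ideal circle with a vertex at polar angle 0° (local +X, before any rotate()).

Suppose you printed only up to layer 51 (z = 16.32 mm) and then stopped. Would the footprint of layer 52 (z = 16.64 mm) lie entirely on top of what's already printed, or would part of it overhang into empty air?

Compare the two slices. At z = 16.32: the cube is present — its section is the full 15.5×13 rectangle (area 201.50 mm²); the cylinder at (13, 3) is not intersected at this z (z outside [-0.5, 16]); the cone at (7, 1) is not intersected at this z (z outside [8, 13]); Taking the first minus the rest: none of the subtracted shapes is present at this height, so the 15.5×13 cube is unchanged — area = 201.50 mm². At z = 16.64: the cube (footprint 15.5×13) is included at this height (area 201.50 mm²); the cylinder at (13, 3) is absent (z outside [-0.5, 16]); the cone at (7, 1) is not intersected at this z (z outside [8, 13]); After the difference (first − rest): none of the subtracted shapes is present at this height, so the 15.5×13 cube is unchanged — area = 201.50 mm². Checking containment: the cross-section at z = 16.64 is a subset of the cross-section at z = 16.32.

entirely on top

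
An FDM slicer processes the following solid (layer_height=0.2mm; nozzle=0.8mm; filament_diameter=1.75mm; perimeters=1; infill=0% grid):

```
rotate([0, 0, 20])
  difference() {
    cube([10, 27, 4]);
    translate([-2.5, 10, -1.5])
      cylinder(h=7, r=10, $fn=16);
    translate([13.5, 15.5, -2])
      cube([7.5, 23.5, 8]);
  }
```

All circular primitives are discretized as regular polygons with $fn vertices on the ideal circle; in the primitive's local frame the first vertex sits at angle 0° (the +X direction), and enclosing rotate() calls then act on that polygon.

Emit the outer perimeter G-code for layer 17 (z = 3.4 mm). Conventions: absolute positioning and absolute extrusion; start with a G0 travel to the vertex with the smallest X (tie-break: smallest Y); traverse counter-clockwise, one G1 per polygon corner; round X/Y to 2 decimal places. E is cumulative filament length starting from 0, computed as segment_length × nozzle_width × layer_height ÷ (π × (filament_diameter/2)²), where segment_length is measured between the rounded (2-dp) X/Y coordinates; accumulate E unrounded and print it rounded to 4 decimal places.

At z = 3.4 mm: the cube is present — its section is the full 10×27 rectangle; the cylinder at (-2.5, 10): section is a regular 16-gon, circumradius r=10; the 7.5×23.5 cube at (13.5, 15.5) contributes its full rectangle; Subtracting the remaining from the first: starting from the 10×27 cube, the r=10 cylinder at (-2.5, 10) partially overlaps it — only the 104.32 mm² overlap (of its 306.15 mm²) is removed, clipping the outline; the 7.5×23.5 cube at (13.5, 15.5) misses the remaining region (no effect) — 1 connected region; (rotated 20° about Z; rotation is an isometry so areas/perimeters/island counts are preserved). The outline is a single polygon with 13 vertices. Extrusion per mm of travel: 0.8 × 0.2 / (π × 0.875²) = 0.066520. Accumulating E over each segment gives final E = 5.3947.

G0 X-9.23 Y25.37 Z3.40
G1 X-6.67 Y18.33 E0.4983
G1 X-5.33 Y18.53 E0.5884
G1 X-1.54 Y17.60 E0.8480
G1 X1.60 Y15.30 E1.1069
G1 X3.63 Y11.96 E1.3669
G1 X4.22 Y8.11 E1.6260
G1 X3.29 Y4.32 E1.8856
G1 X0.99 Y1.17 E2.1451
G1 X-0.17 Y0.47 E2.2352
G1 X0.00 Y0.00 E2.2684
G1 X9.40 Y3.42 E2.9338
G1 X0.16 Y28.79 E4.7299
G1 X-9.23 Y25.37 E5.3947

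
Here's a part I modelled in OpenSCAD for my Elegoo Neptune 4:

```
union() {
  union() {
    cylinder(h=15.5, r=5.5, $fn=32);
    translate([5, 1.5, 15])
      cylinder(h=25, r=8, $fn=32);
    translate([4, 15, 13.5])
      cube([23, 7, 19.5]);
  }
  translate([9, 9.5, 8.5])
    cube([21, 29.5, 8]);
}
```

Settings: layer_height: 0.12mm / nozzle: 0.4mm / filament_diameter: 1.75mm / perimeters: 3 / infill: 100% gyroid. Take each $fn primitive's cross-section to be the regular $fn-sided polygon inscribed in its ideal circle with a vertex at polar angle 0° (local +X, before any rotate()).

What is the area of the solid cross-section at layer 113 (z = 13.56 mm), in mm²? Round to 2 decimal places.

748.92 mm²

At z = 13.56 mm: the r=5.5 cylinder gives a regular 32-gon of circumradius 5.5 (constant along its height) (area = (32/2)·5.500²·sin(360°/32) = 94.42 mm²); the cylinder at (5, 1.5) does not reach this height (z outside [15, 40]); the cube at (4, 15) is present — its section is the full 23×7 rectangle (area 161.00 mm²); Combining (union): the 2 present regions are separate (no shared area or edge), so areas and boundary lengths simply add and each stays a separate island — area = 255.42 mm²; the cube at (9, 9.5) (footprint 21×29.5) is included at this height (area 619.50 mm²); Taking the union: the regions partially overlap — summed areas 874.92 mm² minus the doubly-counted overlap 126.00 mm² gives 748.92 mm² — area = 748.92 mm². Overall, the cross-section has 2 separate islands. Net area = 748.92 mm².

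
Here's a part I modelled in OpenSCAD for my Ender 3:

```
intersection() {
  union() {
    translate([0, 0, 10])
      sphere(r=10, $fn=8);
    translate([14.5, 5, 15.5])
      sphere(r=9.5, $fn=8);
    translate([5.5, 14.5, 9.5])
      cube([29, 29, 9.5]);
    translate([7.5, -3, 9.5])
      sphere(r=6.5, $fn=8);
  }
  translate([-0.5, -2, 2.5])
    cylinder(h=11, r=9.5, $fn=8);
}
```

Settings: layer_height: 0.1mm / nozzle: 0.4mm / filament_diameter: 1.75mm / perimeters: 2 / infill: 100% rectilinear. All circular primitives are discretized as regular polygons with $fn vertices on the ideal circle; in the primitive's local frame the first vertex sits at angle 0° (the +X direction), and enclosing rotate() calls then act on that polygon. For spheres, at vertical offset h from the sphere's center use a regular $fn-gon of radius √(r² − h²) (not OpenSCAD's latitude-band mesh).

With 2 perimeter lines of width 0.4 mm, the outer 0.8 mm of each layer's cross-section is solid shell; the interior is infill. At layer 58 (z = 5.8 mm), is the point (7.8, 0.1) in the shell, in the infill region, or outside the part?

At z = 5.8 mm: the r=10 sphere slices to a regular 8-gon of circumradius 9.075 (√(r²−h²) with h=4.2 from center); the sphere at (14.5, 5) is absent (|z−center|=9.700 > r=9.5); the cube at (5.5, 14.5) does not reach this height (z outside [9.5, 19]); the r=6.5 sphere at (7.5, -3) slices to a regular 8-gon of circumradius 5.344 (√(r²−h²) with h=3.7 from center); Combining (union): the regions partially overlap (shared area 41.27 mm²), so overlapping operands fuse into one piece — 1 connected region; the cylinder at (-0.5, -2): section is a regular 8-gon, circumradius r=9.5; After intersecting: the r=9.5 cylinder at (-0.5, -2) partially overlaps the result so far; clipping to the common part keeps 212.47 mm² — 1 connected region. Overall, the cross-section is a single solid region. The nearest boundary edge runs (6.22, 4.72)→(9.00, -2.00); distance from the point to it = 0.31 mm. The point is inside the cross-section, 0.31 mm from the nearest boundary — within the 0.8 mm shell band (2 × 0.4).

shell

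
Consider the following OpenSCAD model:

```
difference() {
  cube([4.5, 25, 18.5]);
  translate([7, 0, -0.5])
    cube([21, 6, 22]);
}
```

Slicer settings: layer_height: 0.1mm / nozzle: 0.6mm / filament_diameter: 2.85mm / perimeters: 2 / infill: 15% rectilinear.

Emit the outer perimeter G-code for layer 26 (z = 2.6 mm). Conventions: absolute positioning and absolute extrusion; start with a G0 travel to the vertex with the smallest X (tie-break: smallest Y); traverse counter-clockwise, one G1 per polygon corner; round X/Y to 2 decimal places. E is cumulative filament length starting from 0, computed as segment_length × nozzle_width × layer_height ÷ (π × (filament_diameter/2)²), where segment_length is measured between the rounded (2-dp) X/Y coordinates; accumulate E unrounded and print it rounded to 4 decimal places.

At z = 2.6 mm: the cube is present — its section is the full 4.5×25 rectangle; the cube at (7, 0) (footprint 21×6) is included at this height; Taking the first minus the rest: starting from the 4.5×25 cube, the 21×6 cube at (7, 0) misses the remaining region (no effect) — 1 connected region. The outline is a single polygon with 4 vertices. Extrusion per mm of travel: 0.6 × 0.1 / (π × 1.425²) = 0.009405. Accumulating E over each segment gives final E = 0.5549.

G0 X0.00 Y0.00 Z2.60
G1 X4.50 Y0.00 E0.0423
G1 X4.50 Y25.00 E0.2775
G1 X0.00 Y25.00 E0.3198
G1 X0.00 Y0.00 E0.5549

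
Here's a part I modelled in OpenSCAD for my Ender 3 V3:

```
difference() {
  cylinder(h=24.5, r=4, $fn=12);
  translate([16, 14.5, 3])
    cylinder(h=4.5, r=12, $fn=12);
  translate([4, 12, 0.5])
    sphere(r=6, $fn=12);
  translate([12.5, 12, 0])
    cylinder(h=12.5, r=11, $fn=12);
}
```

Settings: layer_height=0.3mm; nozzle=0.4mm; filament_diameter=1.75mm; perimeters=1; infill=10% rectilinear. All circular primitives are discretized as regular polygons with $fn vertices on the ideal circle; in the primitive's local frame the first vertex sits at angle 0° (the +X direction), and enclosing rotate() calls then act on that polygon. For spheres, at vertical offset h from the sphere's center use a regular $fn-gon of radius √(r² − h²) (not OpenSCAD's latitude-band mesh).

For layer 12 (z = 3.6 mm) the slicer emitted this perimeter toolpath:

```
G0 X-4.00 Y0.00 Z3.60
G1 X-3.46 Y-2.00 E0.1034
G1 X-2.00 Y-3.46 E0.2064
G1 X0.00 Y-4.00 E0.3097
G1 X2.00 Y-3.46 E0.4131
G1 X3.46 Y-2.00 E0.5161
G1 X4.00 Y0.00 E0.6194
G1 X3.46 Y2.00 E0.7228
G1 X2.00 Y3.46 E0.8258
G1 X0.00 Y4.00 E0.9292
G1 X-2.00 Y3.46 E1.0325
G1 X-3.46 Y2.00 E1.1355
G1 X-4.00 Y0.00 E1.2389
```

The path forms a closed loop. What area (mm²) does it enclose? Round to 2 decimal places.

47.94 mm²

Apply the shoelace formula to the sequence of (X, Y) vertices; enclosed area = 47.94 mm².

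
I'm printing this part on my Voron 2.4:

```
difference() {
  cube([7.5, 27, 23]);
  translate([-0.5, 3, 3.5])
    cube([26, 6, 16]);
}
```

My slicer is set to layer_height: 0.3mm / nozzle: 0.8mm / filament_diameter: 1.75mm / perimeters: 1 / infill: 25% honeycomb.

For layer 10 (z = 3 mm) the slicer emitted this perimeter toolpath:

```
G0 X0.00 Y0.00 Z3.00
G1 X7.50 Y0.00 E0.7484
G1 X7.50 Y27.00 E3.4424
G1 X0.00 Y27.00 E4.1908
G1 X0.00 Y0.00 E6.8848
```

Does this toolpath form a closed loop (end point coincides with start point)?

yes

Start point (G0): (0.00, 0.00). End point (last G1): the path returns to the start — closed.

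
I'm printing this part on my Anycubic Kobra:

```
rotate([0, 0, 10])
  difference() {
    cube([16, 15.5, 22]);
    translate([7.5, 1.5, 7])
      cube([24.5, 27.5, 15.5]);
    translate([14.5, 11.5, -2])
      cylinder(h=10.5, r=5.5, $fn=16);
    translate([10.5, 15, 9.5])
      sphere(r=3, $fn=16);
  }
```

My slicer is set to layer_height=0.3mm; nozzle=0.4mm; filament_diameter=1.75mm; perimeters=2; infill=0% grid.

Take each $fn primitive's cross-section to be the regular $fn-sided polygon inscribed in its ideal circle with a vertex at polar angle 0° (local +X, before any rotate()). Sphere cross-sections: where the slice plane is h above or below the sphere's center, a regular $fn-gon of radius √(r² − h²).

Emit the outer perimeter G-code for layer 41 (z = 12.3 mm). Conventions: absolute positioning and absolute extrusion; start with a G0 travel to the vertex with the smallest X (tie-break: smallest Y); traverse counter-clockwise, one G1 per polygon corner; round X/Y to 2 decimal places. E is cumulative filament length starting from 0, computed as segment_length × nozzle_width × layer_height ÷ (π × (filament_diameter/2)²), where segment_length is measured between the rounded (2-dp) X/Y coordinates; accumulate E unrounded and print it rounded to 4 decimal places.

At z = 12.3 mm: the 16×15.5 cube contributes its full rectangle; the cube at (7.5, 1.5) (footprint 24.5×27.5) is included at this height; the cylinder at (14.5, 11.5) does not reach this height (z outside [-2, 8.5]); the r=3 sphere at (10.5, 15) contributes a regular 16-gon of circumradius √(3²−2.8²) = 1.077; Taking the first minus the rest: starting from the 16×15.5 cube, the 24.5×27.5 cube at (7.5, 1.5) partially overlaps it — only the 119.00 mm² overlap (of its 673.75 mm²) is removed, clipping the outline; the r=3 sphere at (10.5, 15) misses the remaining region (no effect) — 1 connected region; (whole slice rotated 10° about Z — lengths, areas and connectivity unchanged). The outline is a single polygon with 6 vertices. Extrusion per mm of travel: 0.4 × 0.3 / (π × 0.875²) = 0.049890. Accumulating E over each segment gives final E = 3.1431.

G0 X-2.69 Y15.26 Z12.30
G1 X0.00 Y0.00 E0.7731
G1 X15.76 Y2.78 E1.5715
G1 X15.50 Y4.26 E1.6464
G1 X7.13 Y2.78 E2.0705
G1 X4.69 Y16.57 E2.7692
G1 X-2.69 Y15.26 E3.1431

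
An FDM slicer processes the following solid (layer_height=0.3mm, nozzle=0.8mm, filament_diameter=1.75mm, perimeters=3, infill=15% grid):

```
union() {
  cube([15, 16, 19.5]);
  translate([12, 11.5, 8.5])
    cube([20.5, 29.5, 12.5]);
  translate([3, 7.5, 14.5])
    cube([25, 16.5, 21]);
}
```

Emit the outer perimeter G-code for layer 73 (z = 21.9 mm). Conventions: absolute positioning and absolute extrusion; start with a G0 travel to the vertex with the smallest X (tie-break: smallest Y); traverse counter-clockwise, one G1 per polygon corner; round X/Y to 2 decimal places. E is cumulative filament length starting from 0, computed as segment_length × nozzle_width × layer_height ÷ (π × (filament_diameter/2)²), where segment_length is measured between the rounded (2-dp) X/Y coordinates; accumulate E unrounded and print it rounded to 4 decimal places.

At z = 21.9 mm: the cube is absent (z outside [0, 19.5]); the cube at (12, 11.5) does not reach this height (z outside [8.5, 21]); the 25×16.5 cube at (3, 7.5) contributes its full rectangle; Taking the union: only the 25×16.5 cube at (3, 7.5) is present, so the union is just that shape — 1 connected region. The outline is a single polygon with 4 vertices. Extrusion per mm of travel: 0.8 × 0.3 / (π × 0.875²) = 0.099780. Accumulating E over each segment gives final E = 8.2818.

G0 X3.00 Y7.50 Z21.90
G1 X28.00 Y7.50 E2.4945
G1 X28.00 Y24.00 E4.1409
G1 X3.00 Y24.00 E6.6354
G1 X3.00 Y7.50 E8.2818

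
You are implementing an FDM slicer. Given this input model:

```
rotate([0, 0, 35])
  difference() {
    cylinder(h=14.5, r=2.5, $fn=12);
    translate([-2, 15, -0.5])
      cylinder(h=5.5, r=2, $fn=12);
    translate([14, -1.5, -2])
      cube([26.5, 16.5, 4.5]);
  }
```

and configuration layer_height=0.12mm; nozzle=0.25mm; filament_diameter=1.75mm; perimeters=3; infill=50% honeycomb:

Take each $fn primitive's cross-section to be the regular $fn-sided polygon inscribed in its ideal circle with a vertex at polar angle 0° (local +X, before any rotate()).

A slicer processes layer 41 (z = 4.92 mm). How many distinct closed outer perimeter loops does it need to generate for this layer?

At z = 4.92 mm: the r=2.5 cylinder contributes a regular 12-gon of circumradius 2.5; the r=2 cylinder at (-2, 15) gives a regular 12-gon of circumradius 2 (constant along its height); the cube at (14, -1.5) is absent (z outside [-2, 2.5]); After the difference (first − rest): starting from the r=2.5 cylinder, the r=2 cylinder at (-2, 15) misses the remaining region (no effect) — 1 connected region; (whole slice rotated 35° about Z — lengths, areas and connectivity unchanged). The result has 1 disconnected region.

1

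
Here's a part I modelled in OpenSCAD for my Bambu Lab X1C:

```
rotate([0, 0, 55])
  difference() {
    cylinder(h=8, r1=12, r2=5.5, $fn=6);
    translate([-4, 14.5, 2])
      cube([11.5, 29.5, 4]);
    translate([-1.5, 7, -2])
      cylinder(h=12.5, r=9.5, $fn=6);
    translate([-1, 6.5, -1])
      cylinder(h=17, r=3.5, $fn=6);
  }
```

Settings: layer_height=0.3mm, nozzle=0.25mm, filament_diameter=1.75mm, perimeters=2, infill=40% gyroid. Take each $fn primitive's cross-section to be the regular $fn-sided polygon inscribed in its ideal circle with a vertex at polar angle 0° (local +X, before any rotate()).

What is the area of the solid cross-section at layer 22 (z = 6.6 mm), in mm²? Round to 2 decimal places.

48.20 mm²

At z = 6.6 mm: the cone (r1=12→r2=5.5) has section circumradius 6.638 here — a regular 6-gon (area = (6/2)·6.638²·sin(360°/6) = 114.46 mm²); the cube at (-4, 14.5) is absent (z outside [2, 6]); the r=9.5 cylinder at (-1.5, 7) gives a regular 6-gon of circumradius 9.5 (constant along its height) (area = (6/2)·9.500²·sin(360°/6) = 234.48 mm²); the r=3.5 cylinder at (-1, 6.5) contributes a regular 6-gon of circumradius 3.5 (area = (6/2)·3.500²·sin(360°/6) = 31.83 mm²); Subtracting the remaining from the first: starting from the cone (114.46 mm²), the r=9.5 cylinder at (-1.5, 7) partially overlaps it — only the 66.26 mm² overlap (of its 234.48 mm²) is removed, clipping the outline; the r=3.5 cylinder at (-1, 6.5) misses the remaining region (no effect) — area = 48.20 mm²; (whole slice rotated 55° about Z — lengths, areas and connectivity unchanged). Overall, the cross-section is a single solid region. Net area = 48.20 mm².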